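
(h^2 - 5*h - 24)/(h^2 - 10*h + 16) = (h + 3)/(h - 2)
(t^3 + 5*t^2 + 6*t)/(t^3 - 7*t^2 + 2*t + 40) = t*(t + 3)/(t^2 - 9*t + 20)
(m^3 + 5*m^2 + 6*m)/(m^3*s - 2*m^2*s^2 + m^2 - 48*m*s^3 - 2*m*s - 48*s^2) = m*(-m^2 - 5*m - 6)/(-m^3*s + 2*m^2*s^2 - m^2 + 48*m*s^3 + 2*m*s + 48*s^2)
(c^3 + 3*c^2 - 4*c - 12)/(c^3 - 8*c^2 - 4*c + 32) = (c + 3)/(c - 8)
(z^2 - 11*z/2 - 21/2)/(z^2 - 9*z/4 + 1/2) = 2*(2*z^2 - 11*z - 21)/(4*z^2 - 9*z + 2)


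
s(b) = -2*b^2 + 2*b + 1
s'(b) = 2 - 4*b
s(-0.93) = -2.59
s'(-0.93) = 5.72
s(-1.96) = -10.60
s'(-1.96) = 9.84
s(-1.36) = -5.42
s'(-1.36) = 7.44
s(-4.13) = -41.37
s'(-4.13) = 18.52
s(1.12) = 0.73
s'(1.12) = -2.48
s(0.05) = 1.10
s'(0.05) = 1.80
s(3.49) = -16.38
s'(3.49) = -11.96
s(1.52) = -0.58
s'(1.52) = -4.08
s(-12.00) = -311.00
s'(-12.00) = 50.00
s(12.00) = -263.00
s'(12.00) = -46.00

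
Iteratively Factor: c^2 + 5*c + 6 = (c + 2)*(c + 3)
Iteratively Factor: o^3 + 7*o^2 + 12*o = (o + 4)*(o^2 + 3*o) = o*(o + 4)*(o + 3)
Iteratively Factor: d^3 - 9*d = (d - 3)*(d^2 + 3*d) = d*(d - 3)*(d + 3)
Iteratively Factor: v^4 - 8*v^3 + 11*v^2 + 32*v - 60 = (v - 5)*(v^3 - 3*v^2 - 4*v + 12) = (v - 5)*(v - 3)*(v^2 - 4) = (v - 5)*(v - 3)*(v - 2)*(v + 2)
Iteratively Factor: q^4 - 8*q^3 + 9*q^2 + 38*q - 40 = (q - 1)*(q^3 - 7*q^2 + 2*q + 40) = (q - 5)*(q - 1)*(q^2 - 2*q - 8) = (q - 5)*(q - 4)*(q - 1)*(q + 2)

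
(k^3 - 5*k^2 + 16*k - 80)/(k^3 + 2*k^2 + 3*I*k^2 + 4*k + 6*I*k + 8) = (k^2 - k*(5 + 4*I) + 20*I)/(k^2 + k*(2 - I) - 2*I)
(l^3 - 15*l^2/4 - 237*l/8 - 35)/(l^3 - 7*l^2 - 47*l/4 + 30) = (4*l + 7)/(2*(2*l - 3))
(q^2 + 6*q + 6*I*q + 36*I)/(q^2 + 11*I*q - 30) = (q + 6)/(q + 5*I)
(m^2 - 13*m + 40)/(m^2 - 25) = (m - 8)/(m + 5)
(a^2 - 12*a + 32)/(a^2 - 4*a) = (a - 8)/a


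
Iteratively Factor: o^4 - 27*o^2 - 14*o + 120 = (o - 5)*(o^3 + 5*o^2 - 2*o - 24) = (o - 5)*(o - 2)*(o^2 + 7*o + 12) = (o - 5)*(o - 2)*(o + 3)*(o + 4)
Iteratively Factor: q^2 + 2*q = (q + 2)*(q)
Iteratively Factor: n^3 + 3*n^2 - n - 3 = (n + 3)*(n^2 - 1) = (n + 1)*(n + 3)*(n - 1)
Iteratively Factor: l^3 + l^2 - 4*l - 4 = (l - 2)*(l^2 + 3*l + 2) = (l - 2)*(l + 2)*(l + 1)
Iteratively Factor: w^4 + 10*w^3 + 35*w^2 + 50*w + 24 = (w + 2)*(w^3 + 8*w^2 + 19*w + 12) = (w + 2)*(w + 3)*(w^2 + 5*w + 4) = (w + 1)*(w + 2)*(w + 3)*(w + 4)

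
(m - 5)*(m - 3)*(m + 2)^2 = m^4 - 4*m^3 - 13*m^2 + 28*m + 60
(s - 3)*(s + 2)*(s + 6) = s^3 + 5*s^2 - 12*s - 36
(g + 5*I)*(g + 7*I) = g^2 + 12*I*g - 35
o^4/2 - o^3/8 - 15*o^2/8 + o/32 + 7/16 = (o/2 + 1/4)*(o - 2)*(o - 1/2)*(o + 7/4)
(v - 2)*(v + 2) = v^2 - 4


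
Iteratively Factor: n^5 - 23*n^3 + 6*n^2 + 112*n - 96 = (n + 4)*(n^4 - 4*n^3 - 7*n^2 + 34*n - 24) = (n + 3)*(n + 4)*(n^3 - 7*n^2 + 14*n - 8) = (n - 1)*(n + 3)*(n + 4)*(n^2 - 6*n + 8) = (n - 2)*(n - 1)*(n + 3)*(n + 4)*(n - 4)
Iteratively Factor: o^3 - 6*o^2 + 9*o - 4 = (o - 1)*(o^2 - 5*o + 4) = (o - 1)^2*(o - 4)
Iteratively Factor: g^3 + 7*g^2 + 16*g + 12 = (g + 2)*(g^2 + 5*g + 6) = (g + 2)^2*(g + 3)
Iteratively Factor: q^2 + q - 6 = (q - 2)*(q + 3)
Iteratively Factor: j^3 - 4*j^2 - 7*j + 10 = (j + 2)*(j^2 - 6*j + 5) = (j - 5)*(j + 2)*(j - 1)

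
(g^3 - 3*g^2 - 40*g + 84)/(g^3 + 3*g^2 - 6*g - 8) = (g^2 - g - 42)/(g^2 + 5*g + 4)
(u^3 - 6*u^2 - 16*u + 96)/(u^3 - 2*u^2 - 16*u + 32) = (u - 6)/(u - 2)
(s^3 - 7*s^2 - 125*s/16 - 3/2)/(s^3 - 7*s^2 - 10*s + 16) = (s^2 + s + 3/16)/(s^2 + s - 2)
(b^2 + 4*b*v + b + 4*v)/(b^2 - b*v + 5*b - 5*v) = (b^2 + 4*b*v + b + 4*v)/(b^2 - b*v + 5*b - 5*v)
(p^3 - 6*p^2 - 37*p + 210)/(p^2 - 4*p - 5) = (p^2 - p - 42)/(p + 1)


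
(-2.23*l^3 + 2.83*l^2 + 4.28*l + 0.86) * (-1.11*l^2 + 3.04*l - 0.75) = 2.4753*l^5 - 9.9205*l^4 + 5.5249*l^3 + 9.9341*l^2 - 0.5956*l - 0.645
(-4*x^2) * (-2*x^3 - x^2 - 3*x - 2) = 8*x^5 + 4*x^4 + 12*x^3 + 8*x^2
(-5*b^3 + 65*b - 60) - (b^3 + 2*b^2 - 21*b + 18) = -6*b^3 - 2*b^2 + 86*b - 78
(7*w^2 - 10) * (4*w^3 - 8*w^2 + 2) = 28*w^5 - 56*w^4 - 40*w^3 + 94*w^2 - 20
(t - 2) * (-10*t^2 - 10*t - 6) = -10*t^3 + 10*t^2 + 14*t + 12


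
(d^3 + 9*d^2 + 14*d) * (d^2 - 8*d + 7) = d^5 + d^4 - 51*d^3 - 49*d^2 + 98*d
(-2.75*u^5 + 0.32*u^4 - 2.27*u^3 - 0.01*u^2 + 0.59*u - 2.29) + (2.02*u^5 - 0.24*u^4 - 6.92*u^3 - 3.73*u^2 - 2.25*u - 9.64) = -0.73*u^5 + 0.08*u^4 - 9.19*u^3 - 3.74*u^2 - 1.66*u - 11.93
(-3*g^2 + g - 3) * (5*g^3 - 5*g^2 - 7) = -15*g^5 + 20*g^4 - 20*g^3 + 36*g^2 - 7*g + 21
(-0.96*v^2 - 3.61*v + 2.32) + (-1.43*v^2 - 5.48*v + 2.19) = -2.39*v^2 - 9.09*v + 4.51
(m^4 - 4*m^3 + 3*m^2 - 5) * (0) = 0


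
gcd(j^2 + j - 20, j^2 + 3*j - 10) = j + 5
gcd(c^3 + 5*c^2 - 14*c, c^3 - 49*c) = c^2 + 7*c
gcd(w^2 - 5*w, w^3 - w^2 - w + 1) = 1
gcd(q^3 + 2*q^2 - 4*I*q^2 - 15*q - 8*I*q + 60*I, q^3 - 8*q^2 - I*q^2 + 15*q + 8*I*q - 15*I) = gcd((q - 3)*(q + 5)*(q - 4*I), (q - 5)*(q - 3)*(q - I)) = q - 3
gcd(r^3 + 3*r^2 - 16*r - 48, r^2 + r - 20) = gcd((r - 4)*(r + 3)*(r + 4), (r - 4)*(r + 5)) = r - 4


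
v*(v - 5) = v^2 - 5*v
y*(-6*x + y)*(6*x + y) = -36*x^2*y + y^3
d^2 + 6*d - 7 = (d - 1)*(d + 7)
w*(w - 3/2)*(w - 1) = w^3 - 5*w^2/2 + 3*w/2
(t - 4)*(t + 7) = t^2 + 3*t - 28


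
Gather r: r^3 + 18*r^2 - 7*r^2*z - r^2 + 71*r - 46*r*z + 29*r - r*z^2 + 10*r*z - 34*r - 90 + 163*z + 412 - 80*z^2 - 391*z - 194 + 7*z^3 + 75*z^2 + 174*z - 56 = r^3 + r^2*(17 - 7*z) + r*(-z^2 - 36*z + 66) + 7*z^3 - 5*z^2 - 54*z + 72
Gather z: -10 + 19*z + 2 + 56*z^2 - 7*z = 56*z^2 + 12*z - 8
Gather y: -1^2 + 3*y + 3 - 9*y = 2 - 6*y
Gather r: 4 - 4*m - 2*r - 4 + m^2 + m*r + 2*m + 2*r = m^2 + m*r - 2*m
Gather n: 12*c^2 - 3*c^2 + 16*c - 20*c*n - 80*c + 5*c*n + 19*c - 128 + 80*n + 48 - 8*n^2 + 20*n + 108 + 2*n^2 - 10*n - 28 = 9*c^2 - 45*c - 6*n^2 + n*(90 - 15*c)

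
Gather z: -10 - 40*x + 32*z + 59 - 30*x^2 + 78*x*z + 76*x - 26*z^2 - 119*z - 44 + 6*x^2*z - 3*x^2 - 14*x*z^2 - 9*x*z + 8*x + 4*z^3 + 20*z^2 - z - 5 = -33*x^2 + 44*x + 4*z^3 + z^2*(-14*x - 6) + z*(6*x^2 + 69*x - 88)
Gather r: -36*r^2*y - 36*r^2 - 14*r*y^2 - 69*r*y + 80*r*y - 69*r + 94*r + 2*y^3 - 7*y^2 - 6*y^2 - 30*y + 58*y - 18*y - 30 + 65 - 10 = r^2*(-36*y - 36) + r*(-14*y^2 + 11*y + 25) + 2*y^3 - 13*y^2 + 10*y + 25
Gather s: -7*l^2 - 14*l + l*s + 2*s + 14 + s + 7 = -7*l^2 - 14*l + s*(l + 3) + 21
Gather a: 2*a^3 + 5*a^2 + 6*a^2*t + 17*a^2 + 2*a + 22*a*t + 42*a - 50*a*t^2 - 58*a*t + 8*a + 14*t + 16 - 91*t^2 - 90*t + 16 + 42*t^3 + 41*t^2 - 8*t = 2*a^3 + a^2*(6*t + 22) + a*(-50*t^2 - 36*t + 52) + 42*t^3 - 50*t^2 - 84*t + 32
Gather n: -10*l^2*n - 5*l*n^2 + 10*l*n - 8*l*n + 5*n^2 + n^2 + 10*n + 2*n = n^2*(6 - 5*l) + n*(-10*l^2 + 2*l + 12)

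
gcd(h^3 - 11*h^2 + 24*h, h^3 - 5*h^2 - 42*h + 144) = h^2 - 11*h + 24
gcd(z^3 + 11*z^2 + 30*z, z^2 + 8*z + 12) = z + 6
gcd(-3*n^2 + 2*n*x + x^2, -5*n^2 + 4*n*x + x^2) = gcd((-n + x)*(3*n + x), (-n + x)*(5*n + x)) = -n + x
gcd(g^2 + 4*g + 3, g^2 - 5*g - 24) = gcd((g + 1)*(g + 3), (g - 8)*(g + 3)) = g + 3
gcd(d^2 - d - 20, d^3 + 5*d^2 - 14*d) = 1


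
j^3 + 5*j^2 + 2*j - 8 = (j - 1)*(j + 2)*(j + 4)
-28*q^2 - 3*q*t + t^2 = (-7*q + t)*(4*q + t)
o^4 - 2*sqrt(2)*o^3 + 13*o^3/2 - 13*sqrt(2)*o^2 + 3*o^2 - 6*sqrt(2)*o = o*(o + 1/2)*(o + 6)*(o - 2*sqrt(2))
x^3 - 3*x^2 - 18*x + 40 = (x - 5)*(x - 2)*(x + 4)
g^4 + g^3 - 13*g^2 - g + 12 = (g - 3)*(g - 1)*(g + 1)*(g + 4)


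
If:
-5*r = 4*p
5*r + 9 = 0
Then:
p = 9/4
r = -9/5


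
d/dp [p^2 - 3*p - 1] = 2*p - 3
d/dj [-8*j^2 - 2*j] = -16*j - 2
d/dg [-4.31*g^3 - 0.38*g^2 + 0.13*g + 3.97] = -12.93*g^2 - 0.76*g + 0.13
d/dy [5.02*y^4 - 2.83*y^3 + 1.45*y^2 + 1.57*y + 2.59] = 20.08*y^3 - 8.49*y^2 + 2.9*y + 1.57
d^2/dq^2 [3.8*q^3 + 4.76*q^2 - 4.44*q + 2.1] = 22.8*q + 9.52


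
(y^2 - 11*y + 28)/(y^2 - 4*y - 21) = (y - 4)/(y + 3)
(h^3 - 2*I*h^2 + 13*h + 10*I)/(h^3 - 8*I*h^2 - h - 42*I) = (h^2 - 4*I*h + 5)/(h^2 - 10*I*h - 21)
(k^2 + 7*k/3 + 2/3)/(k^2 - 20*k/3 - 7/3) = (k + 2)/(k - 7)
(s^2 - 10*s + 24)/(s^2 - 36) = (s - 4)/(s + 6)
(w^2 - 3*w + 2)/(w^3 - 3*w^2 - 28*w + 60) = (w - 1)/(w^2 - w - 30)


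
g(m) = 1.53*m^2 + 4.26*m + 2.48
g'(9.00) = 31.80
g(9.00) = 164.75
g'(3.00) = 13.44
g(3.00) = 29.03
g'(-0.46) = 2.85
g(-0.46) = 0.84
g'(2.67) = 12.43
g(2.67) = 24.76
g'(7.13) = 26.08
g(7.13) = 110.63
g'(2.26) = 11.18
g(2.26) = 19.92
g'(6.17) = 23.14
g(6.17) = 87.01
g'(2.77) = 12.74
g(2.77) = 26.02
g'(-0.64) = 2.30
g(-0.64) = 0.38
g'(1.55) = 9.00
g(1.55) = 12.76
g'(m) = 3.06*m + 4.26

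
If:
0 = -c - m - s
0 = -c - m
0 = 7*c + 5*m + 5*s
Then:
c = 0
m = 0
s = 0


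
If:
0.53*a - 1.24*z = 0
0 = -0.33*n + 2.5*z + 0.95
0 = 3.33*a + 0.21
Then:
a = -0.06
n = 2.67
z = -0.03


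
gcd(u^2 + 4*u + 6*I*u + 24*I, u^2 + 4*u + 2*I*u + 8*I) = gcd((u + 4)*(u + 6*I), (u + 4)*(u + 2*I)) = u + 4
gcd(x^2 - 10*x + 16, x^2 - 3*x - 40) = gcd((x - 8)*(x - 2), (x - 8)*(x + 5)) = x - 8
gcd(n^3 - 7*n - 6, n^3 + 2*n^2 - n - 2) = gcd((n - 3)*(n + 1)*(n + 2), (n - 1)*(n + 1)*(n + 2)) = n^2 + 3*n + 2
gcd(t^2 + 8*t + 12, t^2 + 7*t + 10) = t + 2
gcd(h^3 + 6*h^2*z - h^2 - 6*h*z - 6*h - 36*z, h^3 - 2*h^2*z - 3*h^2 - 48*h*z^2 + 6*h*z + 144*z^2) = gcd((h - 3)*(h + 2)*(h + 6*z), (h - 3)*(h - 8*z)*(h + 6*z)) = h^2 + 6*h*z - 3*h - 18*z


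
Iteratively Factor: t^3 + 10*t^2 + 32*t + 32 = (t + 2)*(t^2 + 8*t + 16) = (t + 2)*(t + 4)*(t + 4)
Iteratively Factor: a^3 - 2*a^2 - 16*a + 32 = (a - 2)*(a^2 - 16) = (a - 2)*(a + 4)*(a - 4)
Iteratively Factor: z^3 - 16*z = (z - 4)*(z^2 + 4*z) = (z - 4)*(z + 4)*(z)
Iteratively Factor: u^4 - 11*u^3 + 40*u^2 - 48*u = (u - 4)*(u^3 - 7*u^2 + 12*u) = (u - 4)^2*(u^2 - 3*u) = u*(u - 4)^2*(u - 3)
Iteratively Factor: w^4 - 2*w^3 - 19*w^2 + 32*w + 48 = (w + 4)*(w^3 - 6*w^2 + 5*w + 12) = (w - 4)*(w + 4)*(w^2 - 2*w - 3) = (w - 4)*(w - 3)*(w + 4)*(w + 1)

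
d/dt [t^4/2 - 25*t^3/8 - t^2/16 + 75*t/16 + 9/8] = 2*t^3 - 75*t^2/8 - t/8 + 75/16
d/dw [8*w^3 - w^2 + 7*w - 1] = 24*w^2 - 2*w + 7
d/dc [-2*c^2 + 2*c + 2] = 2 - 4*c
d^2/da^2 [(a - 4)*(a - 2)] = 2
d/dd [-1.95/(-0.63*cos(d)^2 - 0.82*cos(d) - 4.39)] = (2.457*cos(d) + 1.599)*sin(d)/(0.63*cos(d)^2 + 0.82*cos(d) + 4.39)^2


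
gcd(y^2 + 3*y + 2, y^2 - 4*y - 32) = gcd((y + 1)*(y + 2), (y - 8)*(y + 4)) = 1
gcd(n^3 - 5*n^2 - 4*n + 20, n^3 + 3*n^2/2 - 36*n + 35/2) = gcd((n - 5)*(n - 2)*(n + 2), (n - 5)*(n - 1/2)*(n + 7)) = n - 5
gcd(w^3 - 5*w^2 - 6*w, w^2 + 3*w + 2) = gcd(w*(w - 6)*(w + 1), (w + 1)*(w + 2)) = w + 1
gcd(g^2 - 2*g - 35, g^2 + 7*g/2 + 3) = 1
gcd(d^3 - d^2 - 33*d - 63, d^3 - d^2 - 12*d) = d + 3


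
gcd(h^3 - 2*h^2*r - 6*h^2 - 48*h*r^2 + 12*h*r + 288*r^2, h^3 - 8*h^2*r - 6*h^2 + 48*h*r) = -h^2 + 8*h*r + 6*h - 48*r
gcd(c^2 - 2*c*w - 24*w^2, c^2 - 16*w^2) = c + 4*w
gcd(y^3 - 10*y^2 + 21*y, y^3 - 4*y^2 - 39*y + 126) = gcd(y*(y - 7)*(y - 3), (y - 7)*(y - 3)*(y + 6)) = y^2 - 10*y + 21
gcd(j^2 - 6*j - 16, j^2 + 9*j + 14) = j + 2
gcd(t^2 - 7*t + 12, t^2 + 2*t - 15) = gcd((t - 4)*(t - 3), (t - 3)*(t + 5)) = t - 3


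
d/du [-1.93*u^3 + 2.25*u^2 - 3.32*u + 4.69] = -5.79*u^2 + 4.5*u - 3.32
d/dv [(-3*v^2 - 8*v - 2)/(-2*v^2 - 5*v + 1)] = (-v^2 - 14*v - 18)/(4*v^4 + 20*v^3 + 21*v^2 - 10*v + 1)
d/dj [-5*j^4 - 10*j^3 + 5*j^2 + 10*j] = -20*j^3 - 30*j^2 + 10*j + 10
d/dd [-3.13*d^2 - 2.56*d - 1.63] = -6.26*d - 2.56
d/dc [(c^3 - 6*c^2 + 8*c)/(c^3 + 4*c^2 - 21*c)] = 2*(5*c^2 - 29*c + 47)/(c^4 + 8*c^3 - 26*c^2 - 168*c + 441)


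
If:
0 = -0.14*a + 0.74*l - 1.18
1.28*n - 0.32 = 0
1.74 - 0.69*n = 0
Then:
No Solution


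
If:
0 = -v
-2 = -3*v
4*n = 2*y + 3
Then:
No Solution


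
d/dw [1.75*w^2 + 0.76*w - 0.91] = 3.5*w + 0.76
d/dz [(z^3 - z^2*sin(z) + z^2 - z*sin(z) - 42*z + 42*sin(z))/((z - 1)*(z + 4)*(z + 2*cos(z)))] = (2*z^5*sin(z) - z^5*cos(z) + 9*z^4*sin(z) - 2*z^4*cos(z) - 84*z^3*sin(z) + 55*z^3*cos(z) + 68*z^3 - 379*z^2*sin(z) - 2*z^2*sin(2*z) + 196*z^2*cos(z) + 208*z^2 + 84*z*sin(z) - 76*z*sin(2*z) - 184*z*cos(z) + 260*z + 168*sin(z) - 122*sin(2*z) + 336*cos(z) - 336)/((z - 1)^2*(z + 4)^2*(z + 2*cos(z))^2)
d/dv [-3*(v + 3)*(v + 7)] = -6*v - 30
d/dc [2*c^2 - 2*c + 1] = 4*c - 2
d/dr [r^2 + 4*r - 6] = 2*r + 4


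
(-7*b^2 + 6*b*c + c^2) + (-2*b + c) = -7*b^2 + 6*b*c - 2*b + c^2 + c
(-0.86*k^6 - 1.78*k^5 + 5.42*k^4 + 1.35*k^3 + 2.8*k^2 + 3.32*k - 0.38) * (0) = 0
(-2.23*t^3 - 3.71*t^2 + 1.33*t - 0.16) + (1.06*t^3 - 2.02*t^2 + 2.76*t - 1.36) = -1.17*t^3 - 5.73*t^2 + 4.09*t - 1.52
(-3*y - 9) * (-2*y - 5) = 6*y^2 + 33*y + 45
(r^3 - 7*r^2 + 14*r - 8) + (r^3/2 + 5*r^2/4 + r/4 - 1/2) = 3*r^3/2 - 23*r^2/4 + 57*r/4 - 17/2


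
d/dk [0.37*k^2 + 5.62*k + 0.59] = 0.74*k + 5.62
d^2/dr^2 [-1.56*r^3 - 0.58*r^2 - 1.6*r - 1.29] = -9.36*r - 1.16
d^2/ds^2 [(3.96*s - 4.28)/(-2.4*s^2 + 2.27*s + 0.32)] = ((3.96*s - 4.28)*(4.8*s - 2.27)*(9.6*s - 4.54) + (57.024*s - 38.5224)*(-2.4*s^2 + 2.27*s + 0.32))/(-2.4*s^2 + 2.27*s + 0.32)^3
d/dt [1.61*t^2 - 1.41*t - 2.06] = 3.22*t - 1.41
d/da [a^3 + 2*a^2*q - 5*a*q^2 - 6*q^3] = 3*a^2 + 4*a*q - 5*q^2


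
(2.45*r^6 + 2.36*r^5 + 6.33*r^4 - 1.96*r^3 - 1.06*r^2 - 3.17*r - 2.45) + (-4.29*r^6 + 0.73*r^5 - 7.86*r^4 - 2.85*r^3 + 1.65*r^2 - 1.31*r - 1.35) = -1.84*r^6 + 3.09*r^5 - 1.53*r^4 - 4.81*r^3 + 0.59*r^2 - 4.48*r - 3.8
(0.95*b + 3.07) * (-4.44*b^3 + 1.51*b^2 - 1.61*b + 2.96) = -4.218*b^4 - 12.1963*b^3 + 3.1062*b^2 - 2.1307*b + 9.0872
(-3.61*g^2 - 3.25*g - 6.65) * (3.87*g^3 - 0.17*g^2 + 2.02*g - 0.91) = -13.9707*g^5 - 11.9638*g^4 - 32.4752*g^3 - 2.1494*g^2 - 10.4755*g + 6.0515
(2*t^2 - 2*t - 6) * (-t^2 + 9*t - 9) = -2*t^4 + 20*t^3 - 30*t^2 - 36*t + 54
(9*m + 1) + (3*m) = 12*m + 1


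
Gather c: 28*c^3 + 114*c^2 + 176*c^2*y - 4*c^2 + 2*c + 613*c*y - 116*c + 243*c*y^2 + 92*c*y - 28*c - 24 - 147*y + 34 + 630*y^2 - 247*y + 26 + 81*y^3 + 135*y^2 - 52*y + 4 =28*c^3 + c^2*(176*y + 110) + c*(243*y^2 + 705*y - 142) + 81*y^3 + 765*y^2 - 446*y + 40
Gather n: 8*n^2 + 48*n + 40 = 8*n^2 + 48*n + 40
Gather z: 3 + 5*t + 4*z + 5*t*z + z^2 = 5*t + z^2 + z*(5*t + 4) + 3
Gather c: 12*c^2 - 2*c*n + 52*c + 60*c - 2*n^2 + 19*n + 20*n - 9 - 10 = 12*c^2 + c*(112 - 2*n) - 2*n^2 + 39*n - 19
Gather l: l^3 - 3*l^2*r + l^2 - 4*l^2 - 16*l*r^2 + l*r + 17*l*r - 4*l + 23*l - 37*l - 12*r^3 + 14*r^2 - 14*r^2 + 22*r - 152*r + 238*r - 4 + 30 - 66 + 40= l^3 + l^2*(-3*r - 3) + l*(-16*r^2 + 18*r - 18) - 12*r^3 + 108*r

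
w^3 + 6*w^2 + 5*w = w*(w + 1)*(w + 5)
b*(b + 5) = b^2 + 5*b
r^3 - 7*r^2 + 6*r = r*(r - 6)*(r - 1)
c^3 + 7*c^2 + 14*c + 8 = (c + 1)*(c + 2)*(c + 4)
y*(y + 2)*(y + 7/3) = y^3 + 13*y^2/3 + 14*y/3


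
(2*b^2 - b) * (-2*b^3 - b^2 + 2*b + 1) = -4*b^5 + 5*b^3 - b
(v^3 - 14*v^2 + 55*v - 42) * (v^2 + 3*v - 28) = v^5 - 11*v^4 - 15*v^3 + 515*v^2 - 1666*v + 1176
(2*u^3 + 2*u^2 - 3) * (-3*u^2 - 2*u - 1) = -6*u^5 - 10*u^4 - 6*u^3 + 7*u^2 + 6*u + 3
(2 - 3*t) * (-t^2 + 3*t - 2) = 3*t^3 - 11*t^2 + 12*t - 4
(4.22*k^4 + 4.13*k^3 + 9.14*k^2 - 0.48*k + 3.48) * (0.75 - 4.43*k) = -18.6946*k^5 - 15.1309*k^4 - 37.3927*k^3 + 8.9814*k^2 - 15.7764*k + 2.61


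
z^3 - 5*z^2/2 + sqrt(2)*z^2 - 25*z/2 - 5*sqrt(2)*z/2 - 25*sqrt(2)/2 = (z - 5)*(z + 5/2)*(z + sqrt(2))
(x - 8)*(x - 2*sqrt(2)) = x^2 - 8*x - 2*sqrt(2)*x + 16*sqrt(2)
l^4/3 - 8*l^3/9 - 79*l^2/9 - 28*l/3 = l*(l/3 + 1)*(l - 7)*(l + 4/3)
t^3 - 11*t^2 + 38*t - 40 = (t - 5)*(t - 4)*(t - 2)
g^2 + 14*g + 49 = (g + 7)^2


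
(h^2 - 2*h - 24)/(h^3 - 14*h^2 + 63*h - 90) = (h + 4)/(h^2 - 8*h + 15)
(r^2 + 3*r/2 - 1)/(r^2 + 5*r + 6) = (r - 1/2)/(r + 3)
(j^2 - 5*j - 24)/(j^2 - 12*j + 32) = (j + 3)/(j - 4)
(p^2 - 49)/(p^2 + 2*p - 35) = (p - 7)/(p - 5)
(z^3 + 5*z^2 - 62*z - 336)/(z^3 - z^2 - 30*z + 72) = (z^2 - z - 56)/(z^2 - 7*z + 12)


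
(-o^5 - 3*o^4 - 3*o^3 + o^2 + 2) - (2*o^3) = -o^5 - 3*o^4 - 5*o^3 + o^2 + 2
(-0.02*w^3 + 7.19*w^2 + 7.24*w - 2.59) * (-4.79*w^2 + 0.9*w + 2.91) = 0.0958*w^5 - 34.4581*w^4 - 28.2668*w^3 + 39.845*w^2 + 18.7374*w - 7.5369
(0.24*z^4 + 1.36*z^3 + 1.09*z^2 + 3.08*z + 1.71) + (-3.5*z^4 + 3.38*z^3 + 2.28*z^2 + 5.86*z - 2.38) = -3.26*z^4 + 4.74*z^3 + 3.37*z^2 + 8.94*z - 0.67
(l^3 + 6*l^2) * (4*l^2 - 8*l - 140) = 4*l^5 + 16*l^4 - 188*l^3 - 840*l^2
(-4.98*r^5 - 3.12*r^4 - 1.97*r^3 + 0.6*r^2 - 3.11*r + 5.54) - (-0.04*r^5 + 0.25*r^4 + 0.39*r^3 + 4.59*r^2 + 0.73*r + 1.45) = -4.94*r^5 - 3.37*r^4 - 2.36*r^3 - 3.99*r^2 - 3.84*r + 4.09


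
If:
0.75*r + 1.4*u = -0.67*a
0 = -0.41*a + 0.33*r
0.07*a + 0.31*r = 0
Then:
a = 0.00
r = 0.00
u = 0.00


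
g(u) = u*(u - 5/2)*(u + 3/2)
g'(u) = u*(u - 5/2) + u*(u + 3/2) + (u - 5/2)*(u + 3/2)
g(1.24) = -4.28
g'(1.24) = -1.62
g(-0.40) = 1.28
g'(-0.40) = -2.47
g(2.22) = -2.31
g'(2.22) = 6.60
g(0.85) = -3.30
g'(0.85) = -3.28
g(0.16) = -0.62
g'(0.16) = -3.99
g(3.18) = 10.12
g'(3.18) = 20.23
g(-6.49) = -291.14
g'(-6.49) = 135.59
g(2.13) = -2.86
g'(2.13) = 5.60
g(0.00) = 0.00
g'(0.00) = -3.75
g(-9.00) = -776.25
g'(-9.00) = 257.25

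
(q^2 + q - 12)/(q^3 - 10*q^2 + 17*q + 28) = (q^2 + q - 12)/(q^3 - 10*q^2 + 17*q + 28)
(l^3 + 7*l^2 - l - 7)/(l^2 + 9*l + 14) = (l^2 - 1)/(l + 2)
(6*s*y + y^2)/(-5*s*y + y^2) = (6*s + y)/(-5*s + y)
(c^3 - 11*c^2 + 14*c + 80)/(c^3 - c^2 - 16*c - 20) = (c - 8)/(c + 2)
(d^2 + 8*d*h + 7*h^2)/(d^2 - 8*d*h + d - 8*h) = (d^2 + 8*d*h + 7*h^2)/(d^2 - 8*d*h + d - 8*h)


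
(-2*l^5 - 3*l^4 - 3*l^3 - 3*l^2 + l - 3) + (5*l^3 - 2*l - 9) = -2*l^5 - 3*l^4 + 2*l^3 - 3*l^2 - l - 12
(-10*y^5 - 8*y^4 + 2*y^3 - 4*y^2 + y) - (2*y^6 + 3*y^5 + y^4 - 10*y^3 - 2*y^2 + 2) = -2*y^6 - 13*y^5 - 9*y^4 + 12*y^3 - 2*y^2 + y - 2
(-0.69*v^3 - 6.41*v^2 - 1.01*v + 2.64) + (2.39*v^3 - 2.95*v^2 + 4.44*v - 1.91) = 1.7*v^3 - 9.36*v^2 + 3.43*v + 0.73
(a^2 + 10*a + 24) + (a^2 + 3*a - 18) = 2*a^2 + 13*a + 6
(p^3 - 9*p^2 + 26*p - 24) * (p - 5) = p^4 - 14*p^3 + 71*p^2 - 154*p + 120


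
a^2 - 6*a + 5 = (a - 5)*(a - 1)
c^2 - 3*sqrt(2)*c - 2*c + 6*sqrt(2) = (c - 2)*(c - 3*sqrt(2))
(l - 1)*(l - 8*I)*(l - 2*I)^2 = l^4 - l^3 - 12*I*l^3 - 36*l^2 + 12*I*l^2 + 36*l + 32*I*l - 32*I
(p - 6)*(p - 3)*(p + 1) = p^3 - 8*p^2 + 9*p + 18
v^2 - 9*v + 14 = (v - 7)*(v - 2)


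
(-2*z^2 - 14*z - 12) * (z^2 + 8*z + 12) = -2*z^4 - 30*z^3 - 148*z^2 - 264*z - 144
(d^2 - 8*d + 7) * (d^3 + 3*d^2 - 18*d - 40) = d^5 - 5*d^4 - 35*d^3 + 125*d^2 + 194*d - 280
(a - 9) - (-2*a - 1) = 3*a - 8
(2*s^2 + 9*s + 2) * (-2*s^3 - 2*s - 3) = -4*s^5 - 18*s^4 - 8*s^3 - 24*s^2 - 31*s - 6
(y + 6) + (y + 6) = 2*y + 12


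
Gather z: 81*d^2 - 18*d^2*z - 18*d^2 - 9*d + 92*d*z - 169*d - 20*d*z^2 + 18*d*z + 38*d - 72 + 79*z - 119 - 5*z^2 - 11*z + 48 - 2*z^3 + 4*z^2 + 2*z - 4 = 63*d^2 - 140*d - 2*z^3 + z^2*(-20*d - 1) + z*(-18*d^2 + 110*d + 70) - 147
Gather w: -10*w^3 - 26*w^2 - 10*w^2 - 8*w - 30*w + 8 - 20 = -10*w^3 - 36*w^2 - 38*w - 12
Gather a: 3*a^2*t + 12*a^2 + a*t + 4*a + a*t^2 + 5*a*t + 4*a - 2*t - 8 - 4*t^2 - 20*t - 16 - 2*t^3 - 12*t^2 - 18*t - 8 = a^2*(3*t + 12) + a*(t^2 + 6*t + 8) - 2*t^3 - 16*t^2 - 40*t - 32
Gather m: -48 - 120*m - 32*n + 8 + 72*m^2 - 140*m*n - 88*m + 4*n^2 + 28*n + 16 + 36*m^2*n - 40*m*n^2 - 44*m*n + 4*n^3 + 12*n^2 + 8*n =m^2*(36*n + 72) + m*(-40*n^2 - 184*n - 208) + 4*n^3 + 16*n^2 + 4*n - 24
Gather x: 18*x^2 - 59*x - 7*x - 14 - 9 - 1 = 18*x^2 - 66*x - 24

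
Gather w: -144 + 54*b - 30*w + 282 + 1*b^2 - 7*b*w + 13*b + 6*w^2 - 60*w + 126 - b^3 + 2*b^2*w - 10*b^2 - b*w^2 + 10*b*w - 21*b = -b^3 - 9*b^2 + 46*b + w^2*(6 - b) + w*(2*b^2 + 3*b - 90) + 264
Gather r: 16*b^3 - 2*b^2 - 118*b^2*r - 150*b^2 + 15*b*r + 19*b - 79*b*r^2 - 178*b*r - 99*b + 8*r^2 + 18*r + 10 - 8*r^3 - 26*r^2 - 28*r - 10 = 16*b^3 - 152*b^2 - 80*b - 8*r^3 + r^2*(-79*b - 18) + r*(-118*b^2 - 163*b - 10)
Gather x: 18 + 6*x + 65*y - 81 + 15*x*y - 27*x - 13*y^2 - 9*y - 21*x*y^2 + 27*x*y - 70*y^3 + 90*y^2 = x*(-21*y^2 + 42*y - 21) - 70*y^3 + 77*y^2 + 56*y - 63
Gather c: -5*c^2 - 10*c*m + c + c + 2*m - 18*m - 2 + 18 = -5*c^2 + c*(2 - 10*m) - 16*m + 16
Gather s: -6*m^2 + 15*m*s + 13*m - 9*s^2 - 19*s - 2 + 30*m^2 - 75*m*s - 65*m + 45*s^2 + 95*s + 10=24*m^2 - 52*m + 36*s^2 + s*(76 - 60*m) + 8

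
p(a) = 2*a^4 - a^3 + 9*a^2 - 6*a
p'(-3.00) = -303.00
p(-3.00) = 288.00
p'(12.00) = 13602.00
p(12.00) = 40968.00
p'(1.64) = 50.74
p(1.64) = 24.42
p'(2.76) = 189.02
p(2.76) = 147.03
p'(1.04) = 18.47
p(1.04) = 4.71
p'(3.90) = 493.12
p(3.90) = 516.86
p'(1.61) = 48.59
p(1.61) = 22.93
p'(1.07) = 19.63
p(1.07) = 5.28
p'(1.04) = 18.47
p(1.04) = 4.71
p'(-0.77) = -25.29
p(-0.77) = 11.12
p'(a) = 8*a^3 - 3*a^2 + 18*a - 6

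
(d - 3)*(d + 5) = d^2 + 2*d - 15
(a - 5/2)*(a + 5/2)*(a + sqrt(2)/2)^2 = a^4 + sqrt(2)*a^3 - 23*a^2/4 - 25*sqrt(2)*a/4 - 25/8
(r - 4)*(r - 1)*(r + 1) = r^3 - 4*r^2 - r + 4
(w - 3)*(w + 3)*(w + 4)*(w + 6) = w^4 + 10*w^3 + 15*w^2 - 90*w - 216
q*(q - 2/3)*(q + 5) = q^3 + 13*q^2/3 - 10*q/3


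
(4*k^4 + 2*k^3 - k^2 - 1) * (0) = 0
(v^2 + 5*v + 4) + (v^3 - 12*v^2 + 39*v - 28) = v^3 - 11*v^2 + 44*v - 24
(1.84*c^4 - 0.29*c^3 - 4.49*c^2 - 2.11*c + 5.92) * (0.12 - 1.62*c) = -2.9808*c^5 + 0.6906*c^4 + 7.239*c^3 + 2.8794*c^2 - 9.8436*c + 0.7104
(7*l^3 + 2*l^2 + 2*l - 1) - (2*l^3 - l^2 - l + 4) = 5*l^3 + 3*l^2 + 3*l - 5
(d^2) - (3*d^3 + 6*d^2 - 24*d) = -3*d^3 - 5*d^2 + 24*d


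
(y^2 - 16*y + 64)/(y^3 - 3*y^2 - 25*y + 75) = (y^2 - 16*y + 64)/(y^3 - 3*y^2 - 25*y + 75)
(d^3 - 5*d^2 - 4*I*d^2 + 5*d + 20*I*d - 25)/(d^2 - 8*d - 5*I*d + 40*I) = (d^2 + d*(-5 + I) - 5*I)/(d - 8)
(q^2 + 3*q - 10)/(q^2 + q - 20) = (q - 2)/(q - 4)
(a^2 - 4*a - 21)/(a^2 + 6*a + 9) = (a - 7)/(a + 3)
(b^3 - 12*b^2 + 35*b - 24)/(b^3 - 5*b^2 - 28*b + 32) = (b - 3)/(b + 4)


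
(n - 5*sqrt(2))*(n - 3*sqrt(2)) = n^2 - 8*sqrt(2)*n + 30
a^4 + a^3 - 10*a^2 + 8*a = a*(a - 2)*(a - 1)*(a + 4)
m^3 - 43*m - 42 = (m - 7)*(m + 1)*(m + 6)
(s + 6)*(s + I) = s^2 + 6*s + I*s + 6*I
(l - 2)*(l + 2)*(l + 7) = l^3 + 7*l^2 - 4*l - 28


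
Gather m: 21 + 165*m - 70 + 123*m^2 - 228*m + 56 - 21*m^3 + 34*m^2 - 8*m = -21*m^3 + 157*m^2 - 71*m + 7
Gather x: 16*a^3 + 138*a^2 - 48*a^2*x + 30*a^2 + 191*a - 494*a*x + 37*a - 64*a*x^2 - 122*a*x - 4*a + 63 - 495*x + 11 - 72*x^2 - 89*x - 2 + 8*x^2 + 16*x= 16*a^3 + 168*a^2 + 224*a + x^2*(-64*a - 64) + x*(-48*a^2 - 616*a - 568) + 72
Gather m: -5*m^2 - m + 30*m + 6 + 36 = -5*m^2 + 29*m + 42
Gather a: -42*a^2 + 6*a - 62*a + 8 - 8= -42*a^2 - 56*a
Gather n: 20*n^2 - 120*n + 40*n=20*n^2 - 80*n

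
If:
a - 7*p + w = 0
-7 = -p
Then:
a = 49 - w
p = 7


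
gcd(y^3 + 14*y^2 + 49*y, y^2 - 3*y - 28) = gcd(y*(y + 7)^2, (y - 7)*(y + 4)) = 1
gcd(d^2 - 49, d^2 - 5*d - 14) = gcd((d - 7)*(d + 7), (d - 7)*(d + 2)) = d - 7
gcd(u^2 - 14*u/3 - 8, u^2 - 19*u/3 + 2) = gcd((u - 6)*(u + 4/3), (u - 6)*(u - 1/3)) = u - 6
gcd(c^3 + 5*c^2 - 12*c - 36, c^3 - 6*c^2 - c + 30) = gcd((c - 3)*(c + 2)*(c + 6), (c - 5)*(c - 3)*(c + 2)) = c^2 - c - 6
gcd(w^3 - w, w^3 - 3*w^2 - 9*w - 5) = w + 1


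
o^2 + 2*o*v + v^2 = (o + v)^2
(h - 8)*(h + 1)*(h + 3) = h^3 - 4*h^2 - 29*h - 24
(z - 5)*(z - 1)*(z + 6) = z^3 - 31*z + 30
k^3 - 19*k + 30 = (k - 3)*(k - 2)*(k + 5)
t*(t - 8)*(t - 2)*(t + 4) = t^4 - 6*t^3 - 24*t^2 + 64*t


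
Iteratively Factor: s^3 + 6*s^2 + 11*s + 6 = (s + 2)*(s^2 + 4*s + 3) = (s + 1)*(s + 2)*(s + 3)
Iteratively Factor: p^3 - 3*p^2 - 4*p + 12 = (p + 2)*(p^2 - 5*p + 6) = (p - 2)*(p + 2)*(p - 3)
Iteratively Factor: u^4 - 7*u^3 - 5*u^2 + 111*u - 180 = (u + 4)*(u^3 - 11*u^2 + 39*u - 45) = (u - 3)*(u + 4)*(u^2 - 8*u + 15) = (u - 5)*(u - 3)*(u + 4)*(u - 3)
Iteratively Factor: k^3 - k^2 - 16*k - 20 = (k + 2)*(k^2 - 3*k - 10) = (k + 2)^2*(k - 5)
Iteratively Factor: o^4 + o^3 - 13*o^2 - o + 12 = (o - 1)*(o^3 + 2*o^2 - 11*o - 12) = (o - 1)*(o + 4)*(o^2 - 2*o - 3) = (o - 3)*(o - 1)*(o + 4)*(o + 1)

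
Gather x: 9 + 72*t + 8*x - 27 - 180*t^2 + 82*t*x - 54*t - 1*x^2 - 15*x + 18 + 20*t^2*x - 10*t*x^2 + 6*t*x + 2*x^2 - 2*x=-180*t^2 + 18*t + x^2*(1 - 10*t) + x*(20*t^2 + 88*t - 9)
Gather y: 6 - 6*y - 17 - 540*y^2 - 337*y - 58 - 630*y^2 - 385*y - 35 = -1170*y^2 - 728*y - 104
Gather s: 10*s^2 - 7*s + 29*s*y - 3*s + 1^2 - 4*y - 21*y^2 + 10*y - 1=10*s^2 + s*(29*y - 10) - 21*y^2 + 6*y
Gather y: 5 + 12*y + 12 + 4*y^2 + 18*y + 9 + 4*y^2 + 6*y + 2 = 8*y^2 + 36*y + 28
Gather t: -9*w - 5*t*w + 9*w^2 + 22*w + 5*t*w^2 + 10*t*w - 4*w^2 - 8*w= t*(5*w^2 + 5*w) + 5*w^2 + 5*w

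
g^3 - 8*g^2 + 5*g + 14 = (g - 7)*(g - 2)*(g + 1)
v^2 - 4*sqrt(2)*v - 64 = (v - 8*sqrt(2))*(v + 4*sqrt(2))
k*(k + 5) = k^2 + 5*k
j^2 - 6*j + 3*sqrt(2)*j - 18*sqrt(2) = (j - 6)*(j + 3*sqrt(2))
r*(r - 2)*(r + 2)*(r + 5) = r^4 + 5*r^3 - 4*r^2 - 20*r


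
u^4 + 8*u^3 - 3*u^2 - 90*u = u*(u - 3)*(u + 5)*(u + 6)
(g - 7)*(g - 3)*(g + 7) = g^3 - 3*g^2 - 49*g + 147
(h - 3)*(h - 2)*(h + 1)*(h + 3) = h^4 - h^3 - 11*h^2 + 9*h + 18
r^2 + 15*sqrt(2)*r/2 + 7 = (r + sqrt(2)/2)*(r + 7*sqrt(2))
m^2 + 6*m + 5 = (m + 1)*(m + 5)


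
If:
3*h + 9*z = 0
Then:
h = -3*z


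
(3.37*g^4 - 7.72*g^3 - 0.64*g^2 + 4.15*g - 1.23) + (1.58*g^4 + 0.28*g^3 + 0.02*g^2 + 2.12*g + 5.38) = 4.95*g^4 - 7.44*g^3 - 0.62*g^2 + 6.27*g + 4.15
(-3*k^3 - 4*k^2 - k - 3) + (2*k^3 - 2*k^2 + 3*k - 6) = -k^3 - 6*k^2 + 2*k - 9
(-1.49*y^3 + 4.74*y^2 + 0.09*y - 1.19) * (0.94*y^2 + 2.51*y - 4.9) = -1.4006*y^5 + 0.7157*y^4 + 19.283*y^3 - 24.1187*y^2 - 3.4279*y + 5.831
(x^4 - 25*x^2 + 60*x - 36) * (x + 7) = x^5 + 7*x^4 - 25*x^3 - 115*x^2 + 384*x - 252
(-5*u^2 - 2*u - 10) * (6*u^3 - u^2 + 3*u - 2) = -30*u^5 - 7*u^4 - 73*u^3 + 14*u^2 - 26*u + 20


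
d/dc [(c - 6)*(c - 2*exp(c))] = -2*c*exp(c) + 2*c + 10*exp(c) - 6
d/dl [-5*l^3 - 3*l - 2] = -15*l^2 - 3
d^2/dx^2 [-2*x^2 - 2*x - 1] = -4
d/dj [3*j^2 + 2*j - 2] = 6*j + 2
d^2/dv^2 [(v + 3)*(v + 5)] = 2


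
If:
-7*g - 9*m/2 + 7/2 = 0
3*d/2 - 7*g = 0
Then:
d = 7/3 - 3*m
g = 1/2 - 9*m/14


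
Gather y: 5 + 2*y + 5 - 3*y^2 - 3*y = -3*y^2 - y + 10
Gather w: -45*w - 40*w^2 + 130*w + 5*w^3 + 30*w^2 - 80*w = 5*w^3 - 10*w^2 + 5*w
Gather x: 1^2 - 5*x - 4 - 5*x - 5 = -10*x - 8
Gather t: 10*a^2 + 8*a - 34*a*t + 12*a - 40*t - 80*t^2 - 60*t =10*a^2 + 20*a - 80*t^2 + t*(-34*a - 100)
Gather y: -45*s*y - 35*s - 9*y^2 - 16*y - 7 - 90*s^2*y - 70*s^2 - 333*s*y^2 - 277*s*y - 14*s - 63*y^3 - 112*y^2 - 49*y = -70*s^2 - 49*s - 63*y^3 + y^2*(-333*s - 121) + y*(-90*s^2 - 322*s - 65) - 7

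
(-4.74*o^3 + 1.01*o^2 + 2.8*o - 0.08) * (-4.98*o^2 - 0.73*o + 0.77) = 23.6052*o^5 - 1.5696*o^4 - 18.3311*o^3 - 0.8679*o^2 + 2.2144*o - 0.0616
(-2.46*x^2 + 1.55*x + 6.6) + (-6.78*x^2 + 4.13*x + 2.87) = -9.24*x^2 + 5.68*x + 9.47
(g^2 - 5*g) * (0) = 0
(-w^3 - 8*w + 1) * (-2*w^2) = 2*w^5 + 16*w^3 - 2*w^2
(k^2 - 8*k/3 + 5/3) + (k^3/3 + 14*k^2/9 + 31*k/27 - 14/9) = k^3/3 + 23*k^2/9 - 41*k/27 + 1/9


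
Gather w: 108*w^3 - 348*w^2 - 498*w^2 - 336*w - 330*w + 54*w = 108*w^3 - 846*w^2 - 612*w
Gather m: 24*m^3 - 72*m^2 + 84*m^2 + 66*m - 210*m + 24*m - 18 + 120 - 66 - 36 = 24*m^3 + 12*m^2 - 120*m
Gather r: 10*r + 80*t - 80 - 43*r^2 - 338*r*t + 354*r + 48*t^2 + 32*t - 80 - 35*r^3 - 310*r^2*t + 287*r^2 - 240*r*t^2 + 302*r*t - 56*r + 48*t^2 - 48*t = -35*r^3 + r^2*(244 - 310*t) + r*(-240*t^2 - 36*t + 308) + 96*t^2 + 64*t - 160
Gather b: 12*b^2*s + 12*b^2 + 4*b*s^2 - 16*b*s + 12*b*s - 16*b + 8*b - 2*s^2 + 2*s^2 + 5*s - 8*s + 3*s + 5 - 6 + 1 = b^2*(12*s + 12) + b*(4*s^2 - 4*s - 8)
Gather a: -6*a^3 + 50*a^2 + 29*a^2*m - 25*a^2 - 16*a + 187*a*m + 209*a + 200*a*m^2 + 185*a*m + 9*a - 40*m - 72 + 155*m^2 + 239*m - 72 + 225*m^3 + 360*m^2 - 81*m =-6*a^3 + a^2*(29*m + 25) + a*(200*m^2 + 372*m + 202) + 225*m^3 + 515*m^2 + 118*m - 144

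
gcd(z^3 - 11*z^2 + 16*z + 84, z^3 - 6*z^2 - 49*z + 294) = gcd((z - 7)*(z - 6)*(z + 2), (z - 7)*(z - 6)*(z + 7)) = z^2 - 13*z + 42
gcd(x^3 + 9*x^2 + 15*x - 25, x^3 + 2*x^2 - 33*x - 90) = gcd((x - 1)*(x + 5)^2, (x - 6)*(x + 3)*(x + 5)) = x + 5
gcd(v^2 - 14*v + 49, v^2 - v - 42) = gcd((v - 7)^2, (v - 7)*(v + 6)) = v - 7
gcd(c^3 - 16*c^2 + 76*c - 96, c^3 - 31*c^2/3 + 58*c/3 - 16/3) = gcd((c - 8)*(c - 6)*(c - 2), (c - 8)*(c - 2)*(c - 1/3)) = c^2 - 10*c + 16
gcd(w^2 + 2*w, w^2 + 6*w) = w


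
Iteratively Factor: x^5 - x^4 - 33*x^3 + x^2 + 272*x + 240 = (x + 4)*(x^4 - 5*x^3 - 13*x^2 + 53*x + 60) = (x + 3)*(x + 4)*(x^3 - 8*x^2 + 11*x + 20) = (x - 5)*(x + 3)*(x + 4)*(x^2 - 3*x - 4) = (x - 5)*(x + 1)*(x + 3)*(x + 4)*(x - 4)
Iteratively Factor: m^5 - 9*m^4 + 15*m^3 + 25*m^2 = (m + 1)*(m^4 - 10*m^3 + 25*m^2) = (m - 5)*(m + 1)*(m^3 - 5*m^2) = (m - 5)^2*(m + 1)*(m^2) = m*(m - 5)^2*(m + 1)*(m)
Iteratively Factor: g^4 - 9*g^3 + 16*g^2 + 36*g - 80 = (g - 4)*(g^3 - 5*g^2 - 4*g + 20) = (g - 4)*(g - 2)*(g^2 - 3*g - 10) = (g - 4)*(g - 2)*(g + 2)*(g - 5)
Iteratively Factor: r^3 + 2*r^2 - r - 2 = (r + 1)*(r^2 + r - 2) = (r + 1)*(r + 2)*(r - 1)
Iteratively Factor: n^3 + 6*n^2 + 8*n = (n)*(n^2 + 6*n + 8) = n*(n + 4)*(n + 2)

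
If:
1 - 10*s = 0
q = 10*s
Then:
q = 1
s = 1/10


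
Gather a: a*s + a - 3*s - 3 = a*(s + 1) - 3*s - 3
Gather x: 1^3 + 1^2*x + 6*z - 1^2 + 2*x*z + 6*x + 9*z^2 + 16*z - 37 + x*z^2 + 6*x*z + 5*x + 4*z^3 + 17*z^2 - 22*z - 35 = x*(z^2 + 8*z + 12) + 4*z^3 + 26*z^2 - 72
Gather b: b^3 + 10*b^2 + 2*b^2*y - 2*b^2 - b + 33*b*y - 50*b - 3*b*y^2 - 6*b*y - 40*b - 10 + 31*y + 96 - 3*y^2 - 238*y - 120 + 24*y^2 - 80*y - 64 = b^3 + b^2*(2*y + 8) + b*(-3*y^2 + 27*y - 91) + 21*y^2 - 287*y - 98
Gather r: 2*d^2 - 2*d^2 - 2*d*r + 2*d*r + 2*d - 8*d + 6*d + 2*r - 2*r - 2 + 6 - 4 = 0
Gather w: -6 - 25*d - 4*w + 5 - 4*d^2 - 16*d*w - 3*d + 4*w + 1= -4*d^2 - 16*d*w - 28*d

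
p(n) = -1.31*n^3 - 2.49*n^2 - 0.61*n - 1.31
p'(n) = -3.93*n^2 - 4.98*n - 0.61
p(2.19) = -28.35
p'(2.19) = -30.36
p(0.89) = -4.75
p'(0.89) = -8.16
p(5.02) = -232.84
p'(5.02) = -124.65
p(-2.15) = 1.51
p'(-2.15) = -8.07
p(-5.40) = 135.65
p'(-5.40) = -88.32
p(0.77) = -3.85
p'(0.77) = -6.77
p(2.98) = -59.91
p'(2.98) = -50.35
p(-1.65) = -1.20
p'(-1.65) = -3.09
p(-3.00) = 13.48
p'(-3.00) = -21.04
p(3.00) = -60.92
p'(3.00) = -50.92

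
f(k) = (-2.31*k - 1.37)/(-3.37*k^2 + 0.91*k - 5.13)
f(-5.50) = -0.10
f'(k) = (-2.31*k - 1.37)*(6.74*k - 0.91)/(-3.37*k^2 + 0.91*k - 5.13)^2 - 2.31/(-3.37*k^2 + 0.91*k - 5.13) = (-7.7847*k^2 - 9.2338*k + 13.097)/(11.3569*k^4 - 6.1334*k^3 + 35.4043*k^2 - 9.3366*k + 26.3169)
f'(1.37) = -0.14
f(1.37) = 0.44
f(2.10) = 0.34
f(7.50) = 0.10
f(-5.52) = -0.10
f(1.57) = 0.42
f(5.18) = 0.15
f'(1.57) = -0.14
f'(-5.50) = -0.01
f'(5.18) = -0.03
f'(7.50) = -0.01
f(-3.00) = -0.15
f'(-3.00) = -0.02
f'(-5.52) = -0.01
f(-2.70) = -0.15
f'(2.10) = -0.12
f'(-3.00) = -0.02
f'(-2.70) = -0.02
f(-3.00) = -0.15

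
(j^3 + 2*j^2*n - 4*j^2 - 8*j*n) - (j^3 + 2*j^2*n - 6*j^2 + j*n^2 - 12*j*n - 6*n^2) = 2*j^2 - j*n^2 + 4*j*n + 6*n^2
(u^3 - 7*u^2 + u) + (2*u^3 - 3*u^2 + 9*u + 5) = 3*u^3 - 10*u^2 + 10*u + 5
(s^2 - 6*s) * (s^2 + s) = s^4 - 5*s^3 - 6*s^2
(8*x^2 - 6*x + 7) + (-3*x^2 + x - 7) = 5*x^2 - 5*x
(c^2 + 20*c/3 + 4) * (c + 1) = c^3 + 23*c^2/3 + 32*c/3 + 4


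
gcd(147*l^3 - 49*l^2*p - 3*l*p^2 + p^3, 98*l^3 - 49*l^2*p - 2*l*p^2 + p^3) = -49*l^2 + p^2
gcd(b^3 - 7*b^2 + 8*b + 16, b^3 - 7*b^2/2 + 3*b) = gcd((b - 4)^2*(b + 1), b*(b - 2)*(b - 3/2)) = 1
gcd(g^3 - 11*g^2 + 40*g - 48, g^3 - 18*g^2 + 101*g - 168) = g - 3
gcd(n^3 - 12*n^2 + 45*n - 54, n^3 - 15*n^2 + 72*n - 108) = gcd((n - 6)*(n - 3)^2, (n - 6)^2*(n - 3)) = n^2 - 9*n + 18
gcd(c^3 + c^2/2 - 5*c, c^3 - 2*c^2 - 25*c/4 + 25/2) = c^2 + c/2 - 5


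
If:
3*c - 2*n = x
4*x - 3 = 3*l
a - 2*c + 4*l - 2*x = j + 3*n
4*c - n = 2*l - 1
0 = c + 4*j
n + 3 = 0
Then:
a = -35/8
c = -5/2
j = 5/8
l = -3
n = -3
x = -3/2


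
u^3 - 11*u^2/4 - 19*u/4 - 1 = (u - 4)*(u + 1/4)*(u + 1)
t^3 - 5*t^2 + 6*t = t*(t - 3)*(t - 2)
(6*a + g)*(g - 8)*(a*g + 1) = 6*a^2*g^2 - 48*a^2*g + a*g^3 - 8*a*g^2 + 6*a*g - 48*a + g^2 - 8*g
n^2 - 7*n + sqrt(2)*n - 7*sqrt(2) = (n - 7)*(n + sqrt(2))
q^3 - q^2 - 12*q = q*(q - 4)*(q + 3)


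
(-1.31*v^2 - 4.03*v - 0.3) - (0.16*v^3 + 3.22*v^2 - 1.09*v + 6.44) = -0.16*v^3 - 4.53*v^2 - 2.94*v - 6.74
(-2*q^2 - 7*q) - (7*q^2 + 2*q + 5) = -9*q^2 - 9*q - 5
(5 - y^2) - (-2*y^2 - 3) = y^2 + 8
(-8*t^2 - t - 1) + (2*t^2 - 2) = -6*t^2 - t - 3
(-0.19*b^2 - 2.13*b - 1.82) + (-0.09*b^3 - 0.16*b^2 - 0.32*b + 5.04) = -0.09*b^3 - 0.35*b^2 - 2.45*b + 3.22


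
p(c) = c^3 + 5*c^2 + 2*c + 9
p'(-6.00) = 50.00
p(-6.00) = -39.00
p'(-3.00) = -1.00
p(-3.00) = 21.00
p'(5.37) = 142.21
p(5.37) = 318.78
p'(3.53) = 74.68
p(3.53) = 122.35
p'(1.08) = 16.30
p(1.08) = 18.25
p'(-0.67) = -3.35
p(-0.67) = 9.60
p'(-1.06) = -5.23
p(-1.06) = 11.31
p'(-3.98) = 9.72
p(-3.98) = 17.20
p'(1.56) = 24.90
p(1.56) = 28.08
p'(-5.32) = 33.71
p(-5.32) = -10.70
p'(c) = 3*c^2 + 10*c + 2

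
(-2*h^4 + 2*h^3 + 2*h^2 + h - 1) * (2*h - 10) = -4*h^5 + 24*h^4 - 16*h^3 - 18*h^2 - 12*h + 10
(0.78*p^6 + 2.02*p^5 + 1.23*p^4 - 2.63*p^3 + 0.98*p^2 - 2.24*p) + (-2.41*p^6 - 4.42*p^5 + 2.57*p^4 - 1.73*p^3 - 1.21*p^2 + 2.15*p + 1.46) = -1.63*p^6 - 2.4*p^5 + 3.8*p^4 - 4.36*p^3 - 0.23*p^2 - 0.0900000000000003*p + 1.46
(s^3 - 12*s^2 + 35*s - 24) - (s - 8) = s^3 - 12*s^2 + 34*s - 16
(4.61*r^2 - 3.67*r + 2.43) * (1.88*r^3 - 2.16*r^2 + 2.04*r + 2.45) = 8.6668*r^5 - 16.8572*r^4 + 21.9*r^3 - 1.4411*r^2 - 4.0343*r + 5.9535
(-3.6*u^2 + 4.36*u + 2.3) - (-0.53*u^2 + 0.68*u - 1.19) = -3.07*u^2 + 3.68*u + 3.49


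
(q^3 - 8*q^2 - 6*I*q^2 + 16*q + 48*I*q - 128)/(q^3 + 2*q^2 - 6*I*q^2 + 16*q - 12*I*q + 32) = (q - 8)/(q + 2)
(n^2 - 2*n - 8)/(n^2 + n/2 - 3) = 2*(n - 4)/(2*n - 3)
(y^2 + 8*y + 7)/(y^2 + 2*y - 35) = (y + 1)/(y - 5)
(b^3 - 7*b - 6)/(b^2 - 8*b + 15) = (b^2 + 3*b + 2)/(b - 5)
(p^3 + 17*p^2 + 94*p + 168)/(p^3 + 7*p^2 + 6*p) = (p^2 + 11*p + 28)/(p*(p + 1))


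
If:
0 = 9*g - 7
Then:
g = 7/9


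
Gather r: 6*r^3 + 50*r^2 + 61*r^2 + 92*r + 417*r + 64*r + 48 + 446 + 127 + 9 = 6*r^3 + 111*r^2 + 573*r + 630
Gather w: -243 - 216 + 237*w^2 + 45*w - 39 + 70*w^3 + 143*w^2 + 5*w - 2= 70*w^3 + 380*w^2 + 50*w - 500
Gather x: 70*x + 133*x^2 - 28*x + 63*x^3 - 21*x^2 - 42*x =63*x^3 + 112*x^2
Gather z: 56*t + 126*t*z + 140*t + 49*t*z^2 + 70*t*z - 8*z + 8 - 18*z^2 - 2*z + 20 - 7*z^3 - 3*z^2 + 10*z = 196*t*z + 196*t - 7*z^3 + z^2*(49*t - 21) + 28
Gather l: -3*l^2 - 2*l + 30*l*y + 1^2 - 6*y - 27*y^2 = -3*l^2 + l*(30*y - 2) - 27*y^2 - 6*y + 1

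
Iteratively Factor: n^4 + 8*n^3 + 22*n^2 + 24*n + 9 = (n + 1)*(n^3 + 7*n^2 + 15*n + 9) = (n + 1)*(n + 3)*(n^2 + 4*n + 3) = (n + 1)^2*(n + 3)*(n + 3)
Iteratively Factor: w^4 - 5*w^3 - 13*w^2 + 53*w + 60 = (w - 5)*(w^3 - 13*w - 12) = (w - 5)*(w + 3)*(w^2 - 3*w - 4) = (w - 5)*(w + 1)*(w + 3)*(w - 4)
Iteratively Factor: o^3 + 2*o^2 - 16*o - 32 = (o + 2)*(o^2 - 16) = (o + 2)*(o + 4)*(o - 4)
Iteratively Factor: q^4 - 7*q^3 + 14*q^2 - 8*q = (q)*(q^3 - 7*q^2 + 14*q - 8) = q*(q - 4)*(q^2 - 3*q + 2) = q*(q - 4)*(q - 2)*(q - 1)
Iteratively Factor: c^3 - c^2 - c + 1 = (c - 1)*(c^2 - 1) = (c - 1)^2*(c + 1)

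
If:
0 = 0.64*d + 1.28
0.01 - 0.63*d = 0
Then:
No Solution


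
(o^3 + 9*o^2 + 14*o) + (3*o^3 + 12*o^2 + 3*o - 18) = 4*o^3 + 21*o^2 + 17*o - 18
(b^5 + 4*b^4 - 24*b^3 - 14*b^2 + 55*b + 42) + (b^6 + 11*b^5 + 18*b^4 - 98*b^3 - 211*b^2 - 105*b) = b^6 + 12*b^5 + 22*b^4 - 122*b^3 - 225*b^2 - 50*b + 42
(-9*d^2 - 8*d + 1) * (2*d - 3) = -18*d^3 + 11*d^2 + 26*d - 3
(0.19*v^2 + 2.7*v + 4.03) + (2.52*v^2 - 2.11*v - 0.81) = 2.71*v^2 + 0.59*v + 3.22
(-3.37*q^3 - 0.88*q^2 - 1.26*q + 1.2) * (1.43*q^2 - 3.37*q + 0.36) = -4.8191*q^5 + 10.0985*q^4 - 0.0493999999999994*q^3 + 5.6454*q^2 - 4.4976*q + 0.432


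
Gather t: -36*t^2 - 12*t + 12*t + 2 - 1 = 1 - 36*t^2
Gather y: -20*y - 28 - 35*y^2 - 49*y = -35*y^2 - 69*y - 28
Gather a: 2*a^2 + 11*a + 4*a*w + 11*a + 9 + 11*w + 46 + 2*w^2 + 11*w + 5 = 2*a^2 + a*(4*w + 22) + 2*w^2 + 22*w + 60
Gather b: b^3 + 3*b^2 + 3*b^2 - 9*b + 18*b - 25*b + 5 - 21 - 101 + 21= b^3 + 6*b^2 - 16*b - 96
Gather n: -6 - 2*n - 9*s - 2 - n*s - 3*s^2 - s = n*(-s - 2) - 3*s^2 - 10*s - 8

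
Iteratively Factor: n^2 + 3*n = (n)*(n + 3)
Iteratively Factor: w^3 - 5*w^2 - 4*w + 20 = (w - 2)*(w^2 - 3*w - 10) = (w - 5)*(w - 2)*(w + 2)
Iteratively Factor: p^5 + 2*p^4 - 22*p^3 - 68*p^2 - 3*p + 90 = (p - 1)*(p^4 + 3*p^3 - 19*p^2 - 87*p - 90) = (p - 1)*(p + 2)*(p^3 + p^2 - 21*p - 45) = (p - 1)*(p + 2)*(p + 3)*(p^2 - 2*p - 15) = (p - 1)*(p + 2)*(p + 3)^2*(p - 5)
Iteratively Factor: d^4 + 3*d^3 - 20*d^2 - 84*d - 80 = (d + 2)*(d^3 + d^2 - 22*d - 40) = (d + 2)^2*(d^2 - d - 20) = (d - 5)*(d + 2)^2*(d + 4)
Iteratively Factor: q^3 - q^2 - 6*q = (q)*(q^2 - q - 6) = q*(q + 2)*(q - 3)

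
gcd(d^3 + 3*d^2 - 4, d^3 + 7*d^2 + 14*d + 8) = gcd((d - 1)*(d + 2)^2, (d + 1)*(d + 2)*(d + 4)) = d + 2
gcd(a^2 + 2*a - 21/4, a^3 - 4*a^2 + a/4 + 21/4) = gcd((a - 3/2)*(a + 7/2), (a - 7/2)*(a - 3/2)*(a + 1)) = a - 3/2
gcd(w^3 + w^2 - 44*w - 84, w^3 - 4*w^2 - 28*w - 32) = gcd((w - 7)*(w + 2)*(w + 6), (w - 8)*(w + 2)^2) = w + 2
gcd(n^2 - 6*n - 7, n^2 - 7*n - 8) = n + 1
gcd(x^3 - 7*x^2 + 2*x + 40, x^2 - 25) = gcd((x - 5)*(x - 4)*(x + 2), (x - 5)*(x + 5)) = x - 5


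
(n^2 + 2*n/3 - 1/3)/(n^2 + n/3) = (3*n^2 + 2*n - 1)/(n*(3*n + 1))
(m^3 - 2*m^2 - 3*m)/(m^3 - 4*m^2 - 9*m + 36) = m*(m + 1)/(m^2 - m - 12)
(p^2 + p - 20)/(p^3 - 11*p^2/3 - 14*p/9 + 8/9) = 9*(p + 5)/(9*p^2 + 3*p - 2)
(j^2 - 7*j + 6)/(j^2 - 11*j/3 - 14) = 3*(j - 1)/(3*j + 7)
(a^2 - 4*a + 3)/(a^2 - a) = (a - 3)/a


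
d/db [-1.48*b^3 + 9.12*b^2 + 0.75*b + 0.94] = -4.44*b^2 + 18.24*b + 0.75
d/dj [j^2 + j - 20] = 2*j + 1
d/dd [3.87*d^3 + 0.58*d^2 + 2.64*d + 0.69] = 11.61*d^2 + 1.16*d + 2.64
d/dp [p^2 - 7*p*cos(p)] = 7*p*sin(p) + 2*p - 7*cos(p)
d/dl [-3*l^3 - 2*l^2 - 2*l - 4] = -9*l^2 - 4*l - 2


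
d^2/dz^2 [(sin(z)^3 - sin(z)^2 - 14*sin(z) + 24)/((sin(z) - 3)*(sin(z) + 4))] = -sin(z)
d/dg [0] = 0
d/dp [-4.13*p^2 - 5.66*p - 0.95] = -8.26*p - 5.66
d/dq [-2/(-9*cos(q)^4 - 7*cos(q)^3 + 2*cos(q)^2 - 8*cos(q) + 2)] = 2*(36*cos(q)^3 + 21*cos(q)^2 - 4*cos(q) + 8)*sin(q)/(9*cos(q)^4 + 7*cos(q)^3 - 2*cos(q)^2 + 8*cos(q) - 2)^2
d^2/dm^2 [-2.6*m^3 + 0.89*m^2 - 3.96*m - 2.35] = 1.78 - 15.6*m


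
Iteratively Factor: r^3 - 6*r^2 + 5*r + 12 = (r - 4)*(r^2 - 2*r - 3) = (r - 4)*(r - 3)*(r + 1)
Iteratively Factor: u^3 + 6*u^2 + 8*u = (u)*(u^2 + 6*u + 8) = u*(u + 4)*(u + 2)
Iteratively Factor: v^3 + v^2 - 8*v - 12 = (v + 2)*(v^2 - v - 6) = (v + 2)^2*(v - 3)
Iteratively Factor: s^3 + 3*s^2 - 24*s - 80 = (s - 5)*(s^2 + 8*s + 16) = (s - 5)*(s + 4)*(s + 4)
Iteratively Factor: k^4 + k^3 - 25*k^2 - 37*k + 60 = (k - 1)*(k^3 + 2*k^2 - 23*k - 60) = (k - 1)*(k + 3)*(k^2 - k - 20) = (k - 5)*(k - 1)*(k + 3)*(k + 4)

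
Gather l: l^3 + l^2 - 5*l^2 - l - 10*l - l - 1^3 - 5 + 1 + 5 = l^3 - 4*l^2 - 12*l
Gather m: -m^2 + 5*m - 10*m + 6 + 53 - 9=-m^2 - 5*m + 50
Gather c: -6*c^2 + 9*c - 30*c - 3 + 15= -6*c^2 - 21*c + 12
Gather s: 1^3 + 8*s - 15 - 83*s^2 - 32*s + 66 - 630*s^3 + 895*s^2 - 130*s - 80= -630*s^3 + 812*s^2 - 154*s - 28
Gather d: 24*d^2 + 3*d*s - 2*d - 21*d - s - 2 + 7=24*d^2 + d*(3*s - 23) - s + 5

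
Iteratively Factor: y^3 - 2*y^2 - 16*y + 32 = (y + 4)*(y^2 - 6*y + 8) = (y - 2)*(y + 4)*(y - 4)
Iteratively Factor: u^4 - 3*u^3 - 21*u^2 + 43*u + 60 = (u + 1)*(u^3 - 4*u^2 - 17*u + 60) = (u - 5)*(u + 1)*(u^2 + u - 12) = (u - 5)*(u + 1)*(u + 4)*(u - 3)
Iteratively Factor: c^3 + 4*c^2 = (c)*(c^2 + 4*c) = c*(c + 4)*(c)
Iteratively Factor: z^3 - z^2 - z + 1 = (z - 1)*(z^2 - 1) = (z - 1)^2*(z + 1)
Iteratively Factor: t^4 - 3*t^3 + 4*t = (t - 2)*(t^3 - t^2 - 2*t) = (t - 2)*(t + 1)*(t^2 - 2*t) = (t - 2)^2*(t + 1)*(t)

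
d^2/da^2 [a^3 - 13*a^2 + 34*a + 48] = 6*a - 26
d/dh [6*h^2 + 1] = 12*h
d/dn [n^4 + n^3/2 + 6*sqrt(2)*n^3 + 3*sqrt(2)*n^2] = n*(8*n^2 + 3*n + 36*sqrt(2)*n + 12*sqrt(2))/2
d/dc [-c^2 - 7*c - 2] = -2*c - 7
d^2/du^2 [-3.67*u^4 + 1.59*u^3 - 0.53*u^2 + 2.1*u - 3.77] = -44.04*u^2 + 9.54*u - 1.06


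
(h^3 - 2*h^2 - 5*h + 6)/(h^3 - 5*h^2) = (h^3 - 2*h^2 - 5*h + 6)/(h^2*(h - 5))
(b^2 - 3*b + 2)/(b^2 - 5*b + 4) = (b - 2)/(b - 4)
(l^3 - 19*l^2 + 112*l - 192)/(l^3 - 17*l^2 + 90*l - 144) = (l - 8)/(l - 6)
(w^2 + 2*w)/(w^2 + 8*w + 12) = w/(w + 6)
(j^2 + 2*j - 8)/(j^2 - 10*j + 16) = (j + 4)/(j - 8)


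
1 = 1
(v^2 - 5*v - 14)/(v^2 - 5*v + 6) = (v^2 - 5*v - 14)/(v^2 - 5*v + 6)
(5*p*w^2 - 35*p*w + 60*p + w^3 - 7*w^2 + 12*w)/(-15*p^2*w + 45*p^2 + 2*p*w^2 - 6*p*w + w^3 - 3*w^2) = (4 - w)/(3*p - w)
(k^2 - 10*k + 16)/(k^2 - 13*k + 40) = (k - 2)/(k - 5)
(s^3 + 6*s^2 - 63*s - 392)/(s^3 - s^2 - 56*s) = (s + 7)/s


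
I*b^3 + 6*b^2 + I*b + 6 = (b - 6*I)*(b + I)*(I*b + 1)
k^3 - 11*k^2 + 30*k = k*(k - 6)*(k - 5)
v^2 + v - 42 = (v - 6)*(v + 7)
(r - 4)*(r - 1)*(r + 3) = r^3 - 2*r^2 - 11*r + 12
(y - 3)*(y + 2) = y^2 - y - 6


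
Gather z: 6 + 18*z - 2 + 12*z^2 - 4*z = 12*z^2 + 14*z + 4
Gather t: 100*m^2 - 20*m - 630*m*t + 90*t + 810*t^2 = 100*m^2 - 20*m + 810*t^2 + t*(90 - 630*m)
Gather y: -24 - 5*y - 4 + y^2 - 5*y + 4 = y^2 - 10*y - 24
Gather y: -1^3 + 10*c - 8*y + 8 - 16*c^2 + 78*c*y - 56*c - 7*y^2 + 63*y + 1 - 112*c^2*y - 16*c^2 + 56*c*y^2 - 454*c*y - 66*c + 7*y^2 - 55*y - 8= -32*c^2 + 56*c*y^2 - 112*c + y*(-112*c^2 - 376*c)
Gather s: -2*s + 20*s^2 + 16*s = 20*s^2 + 14*s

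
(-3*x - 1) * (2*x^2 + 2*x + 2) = -6*x^3 - 8*x^2 - 8*x - 2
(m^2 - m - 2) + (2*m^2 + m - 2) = 3*m^2 - 4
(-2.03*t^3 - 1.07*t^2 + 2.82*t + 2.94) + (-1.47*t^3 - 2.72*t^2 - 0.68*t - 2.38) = -3.5*t^3 - 3.79*t^2 + 2.14*t + 0.56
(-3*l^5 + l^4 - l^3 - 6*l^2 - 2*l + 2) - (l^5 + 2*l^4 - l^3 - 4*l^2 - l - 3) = -4*l^5 - l^4 - 2*l^2 - l + 5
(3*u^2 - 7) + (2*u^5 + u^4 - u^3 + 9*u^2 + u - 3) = 2*u^5 + u^4 - u^3 + 12*u^2 + u - 10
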